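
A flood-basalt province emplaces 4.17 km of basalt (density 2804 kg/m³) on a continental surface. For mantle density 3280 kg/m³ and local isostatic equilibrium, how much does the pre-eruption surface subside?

3.56 km

Subaerial loading: s = t ρ_load / ρ_m.
s = 4.17 km × 2804/3280 = 3.56 km.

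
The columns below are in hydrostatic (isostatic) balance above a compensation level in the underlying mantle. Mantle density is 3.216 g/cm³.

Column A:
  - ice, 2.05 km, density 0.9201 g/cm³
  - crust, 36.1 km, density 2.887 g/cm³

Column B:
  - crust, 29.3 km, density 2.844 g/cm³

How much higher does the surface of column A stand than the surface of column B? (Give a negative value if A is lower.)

For any compensation level in the mantle, the mantle terms cancel and isostasy reduces to e = (Σt_A − Σt_B) − (Σ(ρt)_A − Σ(ρt)_B) / ρ_m.
Σt_A = 38.15 km; Σt_B = 29.3 km; Σ(ρt)_A = 106.106905; Σ(ρt)_B = 83.3292 (in km·g/cm³).
e = (38.15 − 29.3) − (106.106905 − 83.3292) / 3.216 = 1.77 km.

1.77 km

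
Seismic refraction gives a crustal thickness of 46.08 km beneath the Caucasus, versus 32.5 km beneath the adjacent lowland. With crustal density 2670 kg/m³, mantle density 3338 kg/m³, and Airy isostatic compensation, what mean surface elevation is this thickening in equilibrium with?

Excess crust Δ = 46.08 km − 32.5 km = 13.58 km, split between elevation h and root r with h + r = Δ.
Airy balance ρ_c h = (ρ_m − ρ_c) r gives r = h ρ_c/(ρ_m − ρ_c), so h (1 + ρ_c/(ρ_m − ρ_c)) = Δ, i.e. h = Δ (ρ_m − ρ_c)/ρ_m.
h = 13.58 km × 668/3338 = 2.72 km.

2.72 km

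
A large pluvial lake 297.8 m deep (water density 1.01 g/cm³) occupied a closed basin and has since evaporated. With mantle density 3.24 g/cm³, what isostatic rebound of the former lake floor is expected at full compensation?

u = d ρ_w/ρ_m = 297.8 m × 1.01/3.24 = 92.8 m.

92.8 m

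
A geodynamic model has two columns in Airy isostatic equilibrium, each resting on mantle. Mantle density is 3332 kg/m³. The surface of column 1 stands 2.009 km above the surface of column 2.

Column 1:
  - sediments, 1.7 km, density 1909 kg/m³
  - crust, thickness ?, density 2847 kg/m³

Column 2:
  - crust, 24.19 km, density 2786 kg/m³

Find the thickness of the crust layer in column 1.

Take the compensation level at the base of the deeper column (depth z_c below the surface of column 1) and equate Σ ρ_i t_i down to z_c; mantle fills any gap and the z_c terms cancel.
Column 1: 1.7×1909 + x×2847 + (z_c − 1.7 − x)×3332
Column 2: 2.009×0 + 24.19×2786 + (z_c − 2.009 − 24.19)×3332
The z_c×3332 term appears on both sides and cancels. Collect the known terms of each column as K = Σ(ρt)_known − 3332 × (depth of known layers): K_1 = 3245.3 − 3332×1.7 = −2419.1; K_2 = 67393.34 − 3332×(2.009 + 24.19) = −19901.728.
Balance: K_1 − x×(3332 − 2847) = K_2, so x = (K_1 − K_2)/(3332 − 2847) = 17482.6/485 = 36 km.

36 km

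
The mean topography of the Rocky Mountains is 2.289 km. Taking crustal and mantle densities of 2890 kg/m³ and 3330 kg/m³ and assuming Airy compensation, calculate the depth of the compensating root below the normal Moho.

In Airy isostatic equilibrium: the weight of the topography is balanced by the buoyancy of the root, ρ_c h = (ρ_m − ρ_c) r.
r = h · ρ_c / (ρ_m − ρ_c) = 2.289 km × 2890 / (3330 − 2890) = 15 km.

15 km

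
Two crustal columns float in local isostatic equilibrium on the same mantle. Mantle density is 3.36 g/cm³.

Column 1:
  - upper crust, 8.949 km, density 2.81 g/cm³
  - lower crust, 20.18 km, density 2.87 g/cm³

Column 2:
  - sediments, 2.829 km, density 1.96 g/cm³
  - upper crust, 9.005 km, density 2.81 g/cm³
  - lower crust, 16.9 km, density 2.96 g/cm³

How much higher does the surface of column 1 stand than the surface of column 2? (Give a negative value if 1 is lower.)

For any compensation level in the mantle, the mantle terms cancel and isostasy reduces to e = (Σt_1 − Σt_2) − (Σ(ρt)_1 − Σ(ρt)_2) / ρ_m.
Σt_1 = 29.129 km; Σt_2 = 28.734 km; Σ(ρt)_1 = 83.06329; Σ(ρt)_2 = 80.87289 (in km·g/cm³).
e = (29.129 − 28.734) − (83.06329 − 80.87289) / 3.36 = −0.257 km.

−0.257 km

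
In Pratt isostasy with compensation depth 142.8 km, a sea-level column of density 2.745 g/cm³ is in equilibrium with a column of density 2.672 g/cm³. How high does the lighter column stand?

ρ_ref D = ρ (D + h) → h = D (ρ_ref − ρ)/ρ.
h = 142.8 km × (2.745 − 2.672)/2.672 = 3.9 km.

3.9 km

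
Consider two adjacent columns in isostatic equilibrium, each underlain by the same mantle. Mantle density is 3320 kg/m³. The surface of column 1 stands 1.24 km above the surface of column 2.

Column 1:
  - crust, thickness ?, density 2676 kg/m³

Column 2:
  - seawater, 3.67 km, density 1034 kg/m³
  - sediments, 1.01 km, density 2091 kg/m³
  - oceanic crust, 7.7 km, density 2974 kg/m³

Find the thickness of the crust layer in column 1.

25.5 km

Take the compensation level at the base of the deeper column (depth z_c below the surface of column 1) and equate Σ ρ_i t_i down to z_c; mantle fills any gap and the z_c terms cancel.
Column 1: x×2676 + (z_c − 0 − x)×3320
Column 2: 1.24×0 + 3.67×1034 + 1.01×2091 + 7.7×2974 + (z_c − 1.24 − 12.38)×3320
The z_c×3320 term appears on both sides and cancels. Collect the known terms of each column as K = Σ(ρt)_known − 3320 × (depth of known layers): K_1 = 0 − 3320×0 = 0; K_2 = 28806.49 − 3320×(1.24 + 12.38) = −16411.91.
Balance: K_1 − x×(3320 − 2676) = K_2, so x = (K_1 − K_2)/(3320 − 2676) = 16411.9/644 = 25.5 km.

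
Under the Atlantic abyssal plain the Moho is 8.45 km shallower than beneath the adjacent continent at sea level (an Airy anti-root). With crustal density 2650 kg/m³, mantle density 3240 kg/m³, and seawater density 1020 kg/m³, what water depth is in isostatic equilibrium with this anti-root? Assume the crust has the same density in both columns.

Replacing a thickness d of crust by seawater at the top must be balanced by replacing crust with mantle at the base: d (ρ_c − ρ_w) = a (ρ_m − ρ_c).
d = a (ρ_m − ρ_c)/(ρ_c − ρ_w) = 8.45 km × 590/1630 = 3.06 km.

3.06 km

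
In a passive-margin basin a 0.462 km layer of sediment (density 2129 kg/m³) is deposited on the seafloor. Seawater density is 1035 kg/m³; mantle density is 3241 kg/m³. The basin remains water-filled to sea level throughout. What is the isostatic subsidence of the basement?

0.229 km

Submarine loading: the sediment displaces seawater, and the subsidence is in turn flooded, so s (ρ_m − ρ_w) = t (ρ_sed − ρ_w).
s = 0.462 km × (2129 − 1035) / (3241 − 1035) = 0.229 km.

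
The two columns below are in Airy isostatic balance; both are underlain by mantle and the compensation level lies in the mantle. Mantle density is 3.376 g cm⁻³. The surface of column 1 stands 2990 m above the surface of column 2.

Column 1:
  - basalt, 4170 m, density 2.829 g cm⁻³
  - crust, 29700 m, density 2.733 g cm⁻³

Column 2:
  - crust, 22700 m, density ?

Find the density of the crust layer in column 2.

Take the compensation level at the base of the deeper column (depth z_c below the surface of column 1) and equate Σ ρ_i t_i down to z_c; mantle fills any gap and the z_c terms cancel.
Column 1: 4170×2.829 + 29700×2.733 + (z_c − 33870)×3.376
Column 2: 2990×0 + 22700×ρ + (z_c − 2990 − 22700)×3.376
The z_c×3.376 term appears on both sides and cancels. Collect the known terms of each column as K = Σ(ρt)_known − 3.376 × (depth of known layers): K_1 = 92967.03 − 3.376×33870 = −21378.09; K_2 = 0 − 3.376×(2990 + 22700) = −86729.44.
Balance: K_1 = K_2 + 22700×ρ, so ρ = (K_1 − K_2)/22700 = 65351.3/22700 = 2.88 g cm⁻³.

2.88 g cm⁻³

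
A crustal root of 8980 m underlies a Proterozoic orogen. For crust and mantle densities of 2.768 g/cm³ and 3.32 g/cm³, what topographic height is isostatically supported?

1790 m

By Archimedes' principle applied to the lithosphere: ρ_c h = (ρ_m − ρ_c) r.
h = r (ρ_m − ρ_c) / ρ_c = 8980 m × (3.32 − 2.768) / 2.768 = 1790 m.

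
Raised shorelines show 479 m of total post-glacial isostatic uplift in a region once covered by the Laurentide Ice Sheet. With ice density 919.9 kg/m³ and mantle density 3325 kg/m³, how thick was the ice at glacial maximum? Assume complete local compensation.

1730 m

u = t ρ_ice/ρ_m → t = u ρ_m/ρ_ice = 479 m × 3325/919.9 = 1730 m.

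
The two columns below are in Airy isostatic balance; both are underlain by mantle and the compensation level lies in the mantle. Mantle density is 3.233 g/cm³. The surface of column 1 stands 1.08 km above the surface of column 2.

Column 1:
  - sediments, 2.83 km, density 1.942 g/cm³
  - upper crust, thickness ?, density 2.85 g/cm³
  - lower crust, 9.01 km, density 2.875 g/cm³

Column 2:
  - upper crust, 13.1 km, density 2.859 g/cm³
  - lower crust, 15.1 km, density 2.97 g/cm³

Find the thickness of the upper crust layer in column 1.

Take the compensation level at the base of the deeper column (depth z_c below the surface of column 1) and equate Σ ρ_i t_i down to z_c; mantle fills any gap and the z_c terms cancel.
Column 1: 2.83×1.942 + x×2.85 + 9.01×2.875 + (z_c − 11.84 − x)×3.233
Column 2: 1.08×0 + 13.1×2.859 + 15.1×2.97 + (z_c − 1.08 − 28.2)×3.233
The z_c×3.233 term appears on both sides and cancels. Collect the known terms of each column as K = Σ(ρt)_known − 3.233 × (depth of known layers): K_1 = 31.39961 − 3.233×11.84 = −6.87911; K_2 = 82.2999 − 3.233×(1.08 + 28.2) = −12.36234.
Balance: K_1 − x×(3.233 − 2.85) = K_2, so x = (K_1 − K_2)/(3.233 − 2.85) = 5.48323/0.383 = 14.3 km.

14.3 km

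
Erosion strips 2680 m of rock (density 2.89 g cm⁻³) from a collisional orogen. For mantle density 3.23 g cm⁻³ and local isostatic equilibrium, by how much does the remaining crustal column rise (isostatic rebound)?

2400 m

Unloading: uplift u = e ρ_c/ρ_m = 2680 m × 2.89/3.23 = 2400 m.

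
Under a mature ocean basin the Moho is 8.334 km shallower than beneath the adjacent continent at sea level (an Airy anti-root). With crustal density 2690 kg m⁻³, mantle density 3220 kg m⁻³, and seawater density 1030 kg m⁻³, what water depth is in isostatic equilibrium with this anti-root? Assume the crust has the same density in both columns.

Replacing a thickness d of crust by seawater at the top must be balanced by replacing crust with mantle at the base: d (ρ_c − ρ_w) = a (ρ_m − ρ_c).
d = a (ρ_m − ρ_c)/(ρ_c − ρ_w) = 8.334 km × 530/1660 = 2.66 km.

2.66 km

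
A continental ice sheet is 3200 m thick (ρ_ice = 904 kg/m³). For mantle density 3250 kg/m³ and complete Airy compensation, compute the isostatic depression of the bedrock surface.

Isostatic balance requires: the ice load ρ_ice t is balanced by mantle displaced below, ρ_m s.
s = t ρ_ice / ρ_m = 3200 m × 904/3250 = 890 m.

890 m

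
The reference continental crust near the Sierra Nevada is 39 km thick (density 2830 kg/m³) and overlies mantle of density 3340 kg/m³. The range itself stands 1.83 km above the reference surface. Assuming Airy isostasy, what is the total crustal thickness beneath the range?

Root depth r = h ρ_c / (ρ_m − ρ_c) = 1.83 km × 2830 / 510 = 10.15 km.
Total thickness = T + h + r = 39 km + 1.83 km + 10.15 km = 51 km.

51 km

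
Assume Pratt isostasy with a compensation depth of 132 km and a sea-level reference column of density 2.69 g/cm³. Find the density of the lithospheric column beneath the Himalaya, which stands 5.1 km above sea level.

Pratt balance: ρ_ref D = ρ (D + h).
ρ = ρ_ref D/(D + h) = 2.69 × 132 km/(132 km + 5.1 km) = 2.59 g/cm³.

2.59 g/cm³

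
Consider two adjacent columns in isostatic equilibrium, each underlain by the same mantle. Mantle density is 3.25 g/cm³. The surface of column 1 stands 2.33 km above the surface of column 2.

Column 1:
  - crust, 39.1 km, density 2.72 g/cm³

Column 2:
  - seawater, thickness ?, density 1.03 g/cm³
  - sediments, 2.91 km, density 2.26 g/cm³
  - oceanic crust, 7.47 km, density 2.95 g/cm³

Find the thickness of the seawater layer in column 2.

3.62 km

Take the compensation level at the base of the deeper column (depth z_c below the surface of column 1) and equate Σ ρ_i t_i down to z_c; mantle fills any gap and the z_c terms cancel.
Column 1: 39.1×2.72 + (z_c − 39.1)×3.25
Column 2: 2.33×0 + x×1.03 + 2.91×2.26 + 7.47×2.95 + (z_c − 2.33 − 10.38 − x)×3.25
The z_c×3.25 term appears on both sides and cancels. Collect the known terms of each column as K = Σ(ρt)_known − 3.25 × (depth of known layers): K_1 = 106.352 − 3.25×39.1 = −20.723; K_2 = 28.6131 − 3.25×(2.33 + 10.38) = −12.6944.
Balance: K_1 = K_2 − x×(3.25 − 1.03), so x = (K_2 − K_1)/(3.25 − 1.03) = 8.0286/2.22 = 3.62 km.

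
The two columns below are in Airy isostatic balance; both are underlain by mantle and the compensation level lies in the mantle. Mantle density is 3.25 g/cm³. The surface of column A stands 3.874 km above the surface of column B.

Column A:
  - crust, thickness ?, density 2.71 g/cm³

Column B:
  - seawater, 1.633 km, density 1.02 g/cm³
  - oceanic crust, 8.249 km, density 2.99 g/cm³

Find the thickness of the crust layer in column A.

Take the compensation level at the base of the deeper column (depth z_c below the surface of column A) and equate Σ ρ_i t_i down to z_c; mantle fills any gap and the z_c terms cancel.
Column A: x×2.71 + (z_c − 0 − x)×3.25
Column B: 3.874×0 + 1.633×1.02 + 8.249×2.99 + (z_c − 3.874 − 9.882)×3.25
The z_c×3.25 term appears on both sides and cancels. Collect the known terms of each column as K = Σ(ρt)_known − 3.25 × (depth of known layers): K_A = 0 − 3.25×0 = 0; K_B = 26.33017 − 3.25×(3.874 + 9.882) = −18.37683.
Balance: K_A − x×(3.25 − 2.71) = K_B, so x = (K_A − K_B)/(3.25 − 2.71) = 18.3768/0.54 = 34 km.

34 km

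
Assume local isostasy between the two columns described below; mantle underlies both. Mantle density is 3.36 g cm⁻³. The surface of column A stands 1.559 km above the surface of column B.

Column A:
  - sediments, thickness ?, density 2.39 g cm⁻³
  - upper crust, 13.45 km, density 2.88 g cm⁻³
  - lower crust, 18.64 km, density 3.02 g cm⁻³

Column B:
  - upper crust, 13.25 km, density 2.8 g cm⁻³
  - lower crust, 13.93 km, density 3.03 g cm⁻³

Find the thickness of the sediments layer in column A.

Take the compensation level at the base of the deeper column (depth z_c below the surface of column A) and equate Σ ρ_i t_i down to z_c; mantle fills any gap and the z_c terms cancel.
Column A: x×2.39 + 13.45×2.88 + 18.64×3.02 + (z_c − 32.09 − x)×3.36
Column B: 1.559×0 + 13.25×2.8 + 13.93×3.03 + (z_c − 1.559 − 27.18)×3.36
The z_c×3.36 term appears on both sides and cancels. Collect the known terms of each column as K = Σ(ρt)_known − 3.36 × (depth of known layers): K_A = 95.0288 − 3.36×32.09 = −12.7936; K_B = 79.3079 − 3.36×(1.559 + 27.18) = −17.25514.
Balance: K_A − x×(3.36 − 2.39) = K_B, so x = (K_A − K_B)/(3.36 − 2.39) = 4.46154/0.97 = 4.6 km.

4.6 km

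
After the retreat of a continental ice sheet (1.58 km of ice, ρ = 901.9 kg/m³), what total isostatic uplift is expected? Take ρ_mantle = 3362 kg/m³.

0.424 km

Removing the load lets mantle flow back in; uplift u satisfies ρ_ice t = ρ_m u.
u = t ρ_ice/ρ_m = 1.58 km × 901.9/3362 = 0.424 km.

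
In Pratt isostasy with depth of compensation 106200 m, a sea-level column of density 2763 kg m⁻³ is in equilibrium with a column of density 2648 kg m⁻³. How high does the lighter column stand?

4610 m

ρ_ref D = ρ (D + h) → h = D (ρ_ref − ρ)/ρ.
h = 106200 m × (2763 − 2648)/2648 = 4610 m.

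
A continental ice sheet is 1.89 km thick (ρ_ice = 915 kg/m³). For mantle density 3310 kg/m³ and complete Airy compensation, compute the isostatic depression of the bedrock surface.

In Airy isostatic equilibrium: the ice load ρ_ice t is balanced by mantle displaced below, ρ_m s.
s = t ρ_ice / ρ_m = 1.89 km × 915/3310 = 0.522 km.

0.522 km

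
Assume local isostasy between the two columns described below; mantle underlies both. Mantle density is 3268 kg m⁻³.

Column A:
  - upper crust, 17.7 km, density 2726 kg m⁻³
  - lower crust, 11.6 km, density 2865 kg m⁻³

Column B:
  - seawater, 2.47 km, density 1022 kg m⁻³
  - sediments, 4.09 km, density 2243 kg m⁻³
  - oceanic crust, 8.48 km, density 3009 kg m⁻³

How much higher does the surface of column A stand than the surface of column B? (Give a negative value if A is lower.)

For any compensation level in the mantle, the mantle terms cancel and isostasy reduces to e = (Σt_A − Σt_B) − (Σ(ρt)_A − Σ(ρt)_B) / ρ_m.
Σt_A = 29.3 km; Σt_B = 15.04 km; Σ(ρt)_A = 81484.2; Σ(ρt)_B = 37214.53 (in km·kg m⁻³).
e = (29.3 − 15.04) − (81484.2 − 37214.53) / 3268 = 0.714 km.

0.714 km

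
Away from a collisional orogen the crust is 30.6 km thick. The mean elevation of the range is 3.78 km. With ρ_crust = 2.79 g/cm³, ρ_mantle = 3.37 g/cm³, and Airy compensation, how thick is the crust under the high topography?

52.6 km

Root depth r = h ρ_c / (ρ_m − ρ_c) = 3.78 km × 2.79 / 0.58 = 18.18 km.
Total thickness = T + h + r = 30.6 km + 3.78 km + 18.18 km = 52.6 km.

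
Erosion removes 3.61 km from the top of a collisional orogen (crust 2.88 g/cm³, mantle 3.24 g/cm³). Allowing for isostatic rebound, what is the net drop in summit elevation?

0.401 km

Rebound u = e ρ_c/ρ_m = 3.61 km × 2.88/3.24 = 3.209 km.
Net surface drop = e − u = 3.61 km − 3.209 km = e (ρ_m − ρ_c)/ρ_m = 0.401 km.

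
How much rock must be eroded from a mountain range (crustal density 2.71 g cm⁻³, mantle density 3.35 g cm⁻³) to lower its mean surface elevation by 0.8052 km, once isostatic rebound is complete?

Net drop Δ = e − u = e − e ρ_c/ρ_m = e (ρ_m − ρ_c)/ρ_m.
e = Δ ρ_m/(ρ_m − ρ_c) = 0.8052 km × 3.35/0.64 = 4.21 km.

4.21 km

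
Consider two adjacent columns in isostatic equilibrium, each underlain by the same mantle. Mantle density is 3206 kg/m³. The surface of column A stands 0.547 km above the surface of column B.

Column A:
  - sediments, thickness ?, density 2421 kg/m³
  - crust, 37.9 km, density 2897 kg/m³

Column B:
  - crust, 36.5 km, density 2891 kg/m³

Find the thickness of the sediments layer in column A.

1.96 km

Take the compensation level at the base of the deeper column (depth z_c below the surface of column A) and equate Σ ρ_i t_i down to z_c; mantle fills any gap and the z_c terms cancel.
Column A: x×2421 + 37.9×2897 + (z_c − 37.9 − x)×3206
Column B: 0.547×0 + 36.5×2891 + (z_c − 0.547 − 36.5)×3206
The z_c×3206 term appears on both sides and cancels. Collect the known terms of each column as K = Σ(ρt)_known − 3206 × (depth of known layers): K_A = 109796.3 − 3206×37.9 = −11711.1; K_B = 105521.5 − 3206×(0.547 + 36.5) = −13251.182.
Balance: K_A − x×(3206 − 2421) = K_B, so x = (K_A − K_B)/(3206 − 2421) = 1540.08/785 = 1.96 km.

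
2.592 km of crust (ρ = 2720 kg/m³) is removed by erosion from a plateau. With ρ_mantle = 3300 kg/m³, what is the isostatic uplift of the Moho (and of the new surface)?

Unloading: uplift u = e ρ_c/ρ_m = 2.592 km × 2720/3300 = 2.14 km.

2.14 km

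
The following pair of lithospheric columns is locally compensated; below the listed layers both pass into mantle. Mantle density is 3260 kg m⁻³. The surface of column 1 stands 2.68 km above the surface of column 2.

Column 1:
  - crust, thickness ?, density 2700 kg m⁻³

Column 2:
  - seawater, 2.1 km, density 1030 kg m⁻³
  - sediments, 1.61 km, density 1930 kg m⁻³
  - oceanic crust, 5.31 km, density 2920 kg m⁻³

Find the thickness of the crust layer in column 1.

31 km

Take the compensation level at the base of the deeper column (depth z_c below the surface of column 1) and equate Σ ρ_i t_i down to z_c; mantle fills any gap and the z_c terms cancel.
Column 1: x×2700 + (z_c − 0 − x)×3260
Column 2: 2.68×0 + 2.1×1030 + 1.61×1930 + 5.31×2920 + (z_c − 2.68 − 9.02)×3260
The z_c×3260 term appears on both sides and cancels. Collect the known terms of each column as K = Σ(ρt)_known − 3260 × (depth of known layers): K_1 = 0 − 3260×0 = 0; K_2 = 20775.5 − 3260×(2.68 + 9.02) = −17366.5.
Balance: K_1 − x×(3260 − 2700) = K_2, so x = (K_1 − K_2)/(3260 − 2700) = 17366.5/560 = 31 km.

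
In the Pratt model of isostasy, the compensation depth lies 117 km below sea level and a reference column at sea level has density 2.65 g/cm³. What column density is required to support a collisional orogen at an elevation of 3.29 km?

2.58 g/cm³

Pratt balance: ρ_ref D = ρ (D + h).
ρ = ρ_ref D/(D + h) = 2.65 × 117 km/(117 km + 3.29 km) = 2.58 g/cm³.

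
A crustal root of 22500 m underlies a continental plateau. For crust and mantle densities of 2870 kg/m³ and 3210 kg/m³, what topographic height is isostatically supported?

Balancing pressure at the compensation depth: ρ_c h = (ρ_m − ρ_c) r.
h = r (ρ_m − ρ_c) / ρ_c = 22500 m × (3210 − 2870) / 2870 = 2670 m.

2670 m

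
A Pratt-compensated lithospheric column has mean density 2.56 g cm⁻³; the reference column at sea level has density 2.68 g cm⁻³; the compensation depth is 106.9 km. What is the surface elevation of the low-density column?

ρ_ref D = ρ (D + h) → h = D (ρ_ref − ρ)/ρ.
h = 106.9 km × (2.68 − 2.56)/2.56 = 5.01 km.

5.01 km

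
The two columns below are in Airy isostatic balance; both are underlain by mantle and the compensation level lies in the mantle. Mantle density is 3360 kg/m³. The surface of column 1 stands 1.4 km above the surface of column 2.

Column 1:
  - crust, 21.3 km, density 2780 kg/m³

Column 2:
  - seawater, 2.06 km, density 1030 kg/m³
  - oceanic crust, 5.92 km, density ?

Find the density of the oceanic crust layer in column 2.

2880 kg/m³

Take the compensation level at the base of the deeper column (depth z_c below the surface of column 1) and equate Σ ρ_i t_i down to z_c; mantle fills any gap and the z_c terms cancel.
Column 1: 21.3×2780 + (z_c − 21.3)×3360
Column 2: 1.4×0 + 2.06×1030 + 5.92×ρ + (z_c − 1.4 − 7.98)×3360
The z_c×3360 term appears on both sides and cancels. Collect the known terms of each column as K = Σ(ρt)_known − 3360 × (depth of known layers): K_1 = 59214 − 3360×21.3 = −12354; K_2 = 2121.8 − 3360×(1.4 + 7.98) = −29395.
Balance: K_1 = K_2 + 5.92×ρ, so ρ = (K_1 − K_2)/5.92 = 17041/5.92 = 2880 kg/m³.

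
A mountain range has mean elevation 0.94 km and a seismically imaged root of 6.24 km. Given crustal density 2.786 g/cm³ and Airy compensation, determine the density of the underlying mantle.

3.21 g/cm³

Airy balance: ρ_c h = (ρ_m − ρ_c) r → ρ_m = ρ_c (1 + h/r).
ρ_m = 2.786 × (1 + 0.94 km/6.24 km) = 3.21 g/cm³.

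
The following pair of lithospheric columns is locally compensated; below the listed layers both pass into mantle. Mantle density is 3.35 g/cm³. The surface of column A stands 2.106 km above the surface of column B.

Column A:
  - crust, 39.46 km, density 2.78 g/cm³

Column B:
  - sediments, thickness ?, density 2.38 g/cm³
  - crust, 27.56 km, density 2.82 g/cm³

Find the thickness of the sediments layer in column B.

Take the compensation level at the base of the deeper column (depth z_c below the surface of column A) and equate Σ ρ_i t_i down to z_c; mantle fills any gap and the z_c terms cancel.
Column A: 39.46×2.78 + (z_c − 39.46)×3.35
Column B: 2.106×0 + x×2.38 + 27.56×2.82 + (z_c − 2.106 − 27.56 − x)×3.35
The z_c×3.35 term appears on both sides and cancels. Collect the known terms of each column as K = Σ(ρt)_known − 3.35 × (depth of known layers): K_A = 109.6988 − 3.35×39.46 = −22.4922; K_B = 77.7192 − 3.35×(2.106 + 27.56) = −21.6619.
Balance: K_A = K_B − x×(3.35 − 2.38), so x = (K_B − K_A)/(3.35 − 2.38) = 0.8303/0.97 = 0.856 km.

0.856 km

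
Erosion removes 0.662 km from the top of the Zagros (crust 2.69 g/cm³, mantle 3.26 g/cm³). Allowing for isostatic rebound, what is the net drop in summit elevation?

0.116 km

Rebound u = e ρ_c/ρ_m = 0.662 km × 2.69/3.26 = 0.5463 km.
Net surface drop = e − u = 0.662 km − 0.5463 km = e (ρ_m − ρ_c)/ρ_m = 0.116 km.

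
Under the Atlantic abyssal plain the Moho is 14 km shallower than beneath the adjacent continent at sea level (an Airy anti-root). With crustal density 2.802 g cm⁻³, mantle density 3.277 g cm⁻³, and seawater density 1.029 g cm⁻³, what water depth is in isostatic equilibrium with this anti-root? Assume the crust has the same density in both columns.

3.75 km

Replacing a thickness d of crust by seawater at the top must be balanced by replacing crust with mantle at the base: d (ρ_c − ρ_w) = a (ρ_m − ρ_c).
d = a (ρ_m − ρ_c)/(ρ_c − ρ_w) = 14 km × 0.475/1.773 = 3.75 km.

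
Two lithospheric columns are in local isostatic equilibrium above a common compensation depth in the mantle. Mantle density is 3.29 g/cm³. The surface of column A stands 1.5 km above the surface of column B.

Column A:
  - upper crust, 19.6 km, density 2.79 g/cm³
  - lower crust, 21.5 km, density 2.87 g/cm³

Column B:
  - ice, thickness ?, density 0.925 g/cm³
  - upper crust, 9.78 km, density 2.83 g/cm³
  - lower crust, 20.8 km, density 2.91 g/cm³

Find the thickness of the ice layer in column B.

Take the compensation level at the base of the deeper column (depth z_c below the surface of column A) and equate Σ ρ_i t_i down to z_c; mantle fills any gap and the z_c terms cancel.
Column A: 19.6×2.79 + 21.5×2.87 + (z_c − 41.1)×3.29
Column B: 1.5×0 + x×0.925 + 9.78×2.83 + 20.8×2.91 + (z_c − 1.5 − 30.58 − x)×3.29
The z_c×3.29 term appears on both sides and cancels. Collect the known terms of each column as K = Σ(ρt)_known − 3.29 × (depth of known layers): K_A = 116.389 − 3.29×41.1 = −18.83; K_B = 88.2054 − 3.29×(1.5 + 30.58) = −17.3378.
Balance: K_A = K_B − x×(3.29 − 0.925), so x = (K_B − K_A)/(3.29 − 0.925) = 1.4922/2.365 = 0.631 km.

0.631 km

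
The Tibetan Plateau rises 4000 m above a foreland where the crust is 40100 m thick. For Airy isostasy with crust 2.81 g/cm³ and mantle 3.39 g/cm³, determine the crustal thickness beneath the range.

63500 m

Root depth r = h ρ_c / (ρ_m − ρ_c) = 4000 m × 2.81 / 0.58 = 19380 m.
Total thickness = T + h + r = 40100 m + 4000 m + 19380 m = 63500 m.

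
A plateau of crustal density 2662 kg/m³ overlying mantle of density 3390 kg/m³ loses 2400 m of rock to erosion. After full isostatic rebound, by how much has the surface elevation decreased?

Rebound u = e ρ_c/ρ_m = 2400 m × 2662/3390 = 1885 m.
Net surface drop = e − u = 2400 m − 1885 m = e (ρ_m − ρ_c)/ρ_m = 515 m.

515 m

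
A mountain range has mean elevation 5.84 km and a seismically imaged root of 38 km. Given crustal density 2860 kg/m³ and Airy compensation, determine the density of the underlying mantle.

Airy balance: ρ_c h = (ρ_m − ρ_c) r → ρ_m = ρ_c (1 + h/r).
ρ_m = 2860 × (1 + 5.84 km/38 km) = 3300 kg/m³.

3300 kg/m³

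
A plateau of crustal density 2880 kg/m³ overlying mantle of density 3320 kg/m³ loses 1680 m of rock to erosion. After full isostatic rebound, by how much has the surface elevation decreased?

223 m

Rebound u = e ρ_c/ρ_m = 1680 m × 2880/3320 = 1457 m.
Net surface drop = e − u = 1680 m − 1457 m = e (ρ_m − ρ_c)/ρ_m = 223 m.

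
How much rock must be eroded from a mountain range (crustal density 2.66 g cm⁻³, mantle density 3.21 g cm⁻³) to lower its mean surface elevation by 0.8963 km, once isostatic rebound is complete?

Net drop Δ = e − u = e − e ρ_c/ρ_m = e (ρ_m − ρ_c)/ρ_m.
e = Δ ρ_m/(ρ_m − ρ_c) = 0.8963 km × 3.21/0.55 = 5.23 km.

5.23 km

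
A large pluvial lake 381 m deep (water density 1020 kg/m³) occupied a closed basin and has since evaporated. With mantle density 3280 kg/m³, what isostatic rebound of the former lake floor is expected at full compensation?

118 m

u = d ρ_w/ρ_m = 381 m × 1020/3280 = 118 m.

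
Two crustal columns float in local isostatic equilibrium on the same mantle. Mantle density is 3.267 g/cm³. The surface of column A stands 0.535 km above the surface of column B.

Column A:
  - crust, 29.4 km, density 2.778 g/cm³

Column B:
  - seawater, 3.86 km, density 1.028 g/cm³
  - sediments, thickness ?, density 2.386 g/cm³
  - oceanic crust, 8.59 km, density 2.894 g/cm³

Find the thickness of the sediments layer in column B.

Take the compensation level at the base of the deeper column (depth z_c below the surface of column A) and equate Σ ρ_i t_i down to z_c; mantle fills any gap and the z_c terms cancel.
Column A: 29.4×2.778 + (z_c − 29.4)×3.267
Column B: 0.535×0 + 3.86×1.028 + x×2.386 + 8.59×2.894 + (z_c − 0.535 − 12.45 − x)×3.267
The z_c×3.267 term appears on both sides and cancels. Collect the known terms of each column as K = Σ(ρt)_known − 3.267 × (depth of known layers): K_A = 81.6732 − 3.267×29.4 = −14.3766; K_B = 28.82754 − 3.267×(0.535 + 12.45) = −13.594455.
Balance: K_A = K_B − x×(3.267 − 2.386), so x = (K_B − K_A)/(3.267 − 2.386) = 0.782145/0.881 = 0.888 km.

0.888 km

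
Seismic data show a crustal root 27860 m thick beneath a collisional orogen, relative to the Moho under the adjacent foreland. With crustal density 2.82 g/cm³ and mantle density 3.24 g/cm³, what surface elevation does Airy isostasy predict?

4150 m

For local isostatic compensation: ρ_c h = (ρ_m − ρ_c) r.
h = r (ρ_m − ρ_c) / ρ_c = 27860 m × (3.24 − 2.82) / 2.82 = 4150 m.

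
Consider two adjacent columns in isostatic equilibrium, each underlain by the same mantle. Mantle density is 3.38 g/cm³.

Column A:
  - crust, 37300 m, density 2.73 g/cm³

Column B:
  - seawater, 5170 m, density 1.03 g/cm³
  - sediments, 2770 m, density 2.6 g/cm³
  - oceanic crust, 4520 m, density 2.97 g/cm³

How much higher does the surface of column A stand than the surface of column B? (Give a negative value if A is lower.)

For any compensation level in the mantle, the mantle terms cancel and isostasy reduces to e = (Σt_A − Σt_B) − (Σ(ρt)_A − Σ(ρt)_B) / ρ_m.
Σt_A = 37300 m; Σt_B = 12460 m; Σ(ρt)_A = 101829; Σ(ρt)_B = 25951.5 (in m·g/cm³).
e = (37300 − 12460) − (101829 − 25951.5) / 3.38 = 2390 m.

2390 m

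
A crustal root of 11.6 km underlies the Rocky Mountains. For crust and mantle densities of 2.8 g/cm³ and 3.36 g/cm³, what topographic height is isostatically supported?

2.32 km

Isostatic balance requires: ρ_c h = (ρ_m − ρ_c) r.
h = r (ρ_m − ρ_c) / ρ_c = 11.6 km × (3.36 − 2.8) / 2.8 = 2.32 km.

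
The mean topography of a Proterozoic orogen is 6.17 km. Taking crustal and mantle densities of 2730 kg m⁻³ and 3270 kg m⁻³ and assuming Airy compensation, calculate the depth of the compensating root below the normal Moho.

31.2 km

For local isostatic compensation: the weight of the topography is balanced by the buoyancy of the root, ρ_c h = (ρ_m − ρ_c) r.
r = h · ρ_c / (ρ_m − ρ_c) = 6.17 km × 2730 / (3270 − 2730) = 31.2 km.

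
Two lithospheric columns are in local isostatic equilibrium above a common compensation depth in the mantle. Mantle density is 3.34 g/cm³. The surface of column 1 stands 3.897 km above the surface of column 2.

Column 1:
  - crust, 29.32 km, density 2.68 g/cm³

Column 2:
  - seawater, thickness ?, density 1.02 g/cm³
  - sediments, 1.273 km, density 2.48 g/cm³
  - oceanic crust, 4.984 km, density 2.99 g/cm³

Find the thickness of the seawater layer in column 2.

1.51 km

Take the compensation level at the base of the deeper column (depth z_c below the surface of column 1) and equate Σ ρ_i t_i down to z_c; mantle fills any gap and the z_c terms cancel.
Column 1: 29.32×2.68 + (z_c − 29.32)×3.34
Column 2: 3.897×0 + x×1.02 + 1.273×2.48 + 4.984×2.99 + (z_c − 3.897 − 6.257 − x)×3.34
The z_c×3.34 term appears on both sides and cancels. Collect the known terms of each column as K = Σ(ρt)_known − 3.34 × (depth of known layers): K_1 = 78.5776 − 3.34×29.32 = −19.3512; K_2 = 18.0592 − 3.34×(3.897 + 6.257) = −15.85516.
Balance: K_1 = K_2 − x×(3.34 − 1.02), so x = (K_2 − K_1)/(3.34 − 1.02) = 3.49604/2.32 = 1.51 km.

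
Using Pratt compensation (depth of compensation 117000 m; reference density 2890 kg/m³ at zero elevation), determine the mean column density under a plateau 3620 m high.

2800 kg/m³

Pratt balance: ρ_ref D = ρ (D + h).
ρ = ρ_ref D/(D + h) = 2890 × 117000 m/(117000 m + 3620 m) = 2800 kg/m³.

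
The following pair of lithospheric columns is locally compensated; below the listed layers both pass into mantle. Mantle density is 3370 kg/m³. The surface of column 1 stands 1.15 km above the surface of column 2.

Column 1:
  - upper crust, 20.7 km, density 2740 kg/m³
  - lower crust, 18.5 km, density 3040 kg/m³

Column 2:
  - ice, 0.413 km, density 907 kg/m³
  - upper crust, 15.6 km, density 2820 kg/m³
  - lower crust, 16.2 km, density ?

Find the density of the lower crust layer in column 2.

Take the compensation level at the base of the deeper column (depth z_c below the surface of column 1) and equate Σ ρ_i t_i down to z_c; mantle fills any gap and the z_c terms cancel.
Column 1: 20.7×2740 + 18.5×3040 + (z_c − 39.2)×3370
Column 2: 1.15×0 + 0.413×907 + 15.6×2820 + 16.2×ρ + (z_c − 1.15 − 32.213)×3370
The z_c×3370 term appears on both sides and cancels. Collect the known terms of each column as K = Σ(ρt)_known − 3370 × (depth of known layers): K_1 = 112958 − 3370×39.2 = −19146; K_2 = 44366.591 − 3370×(1.15 + 32.213) = −68066.719.
Balance: K_1 = K_2 + 16.2×ρ, so ρ = (K_1 − K_2)/16.2 = 48920.7/16.2 = 3020 kg/m³.

3020 kg/m³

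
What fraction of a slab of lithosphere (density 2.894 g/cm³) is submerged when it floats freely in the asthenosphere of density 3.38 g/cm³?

Submerged fraction = ρ_obj/ρ_fluid = 2.894/3.38 = 0.856.

0.856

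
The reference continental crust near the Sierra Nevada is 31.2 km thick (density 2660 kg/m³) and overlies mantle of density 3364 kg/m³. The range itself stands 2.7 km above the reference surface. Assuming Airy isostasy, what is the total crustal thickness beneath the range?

Root depth r = h ρ_c / (ρ_m − ρ_c) = 2.7 km × 2660 / 704 = 10.2 km.
Total thickness = T + h + r = 31.2 km + 2.7 km + 10.2 km = 44.1 km.

44.1 km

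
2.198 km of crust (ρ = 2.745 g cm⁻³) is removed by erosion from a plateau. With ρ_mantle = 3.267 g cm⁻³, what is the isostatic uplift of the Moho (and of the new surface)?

1.85 km

Unloading: uplift u = e ρ_c/ρ_m = 2.198 km × 2.745/3.267 = 1.85 km.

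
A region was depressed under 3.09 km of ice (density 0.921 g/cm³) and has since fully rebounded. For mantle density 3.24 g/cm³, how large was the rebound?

0.878 km

Removing the load lets mantle flow back in; uplift u satisfies ρ_ice t = ρ_m u.
u = t ρ_ice/ρ_m = 3.09 km × 0.921/3.24 = 0.878 km.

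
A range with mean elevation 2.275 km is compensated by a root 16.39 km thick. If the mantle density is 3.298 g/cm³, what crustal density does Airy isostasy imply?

2.9 g/cm³

ρ_c h = (ρ_m − ρ_c) r → ρ_c (h + r) = ρ_m r → ρ_c = ρ_m r / (h + r).
ρ_c = 3.298 × 16.39 km / (2.275 km + 16.39 km) = 2.9 g/cm³.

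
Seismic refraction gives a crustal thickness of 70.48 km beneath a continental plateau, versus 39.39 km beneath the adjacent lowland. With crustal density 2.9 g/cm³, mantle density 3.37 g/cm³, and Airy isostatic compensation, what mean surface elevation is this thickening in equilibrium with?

4.34 km

Excess crust Δ = 70.48 km − 39.39 km = 31.09 km, split between elevation h and root r with h + r = Δ.
Airy balance ρ_c h = (ρ_m − ρ_c) r gives r = h ρ_c/(ρ_m − ρ_c), so h (1 + ρ_c/(ρ_m − ρ_c)) = Δ, i.e. h = Δ (ρ_m − ρ_c)/ρ_m.
h = 31.09 km × 0.47/3.37 = 4.34 km.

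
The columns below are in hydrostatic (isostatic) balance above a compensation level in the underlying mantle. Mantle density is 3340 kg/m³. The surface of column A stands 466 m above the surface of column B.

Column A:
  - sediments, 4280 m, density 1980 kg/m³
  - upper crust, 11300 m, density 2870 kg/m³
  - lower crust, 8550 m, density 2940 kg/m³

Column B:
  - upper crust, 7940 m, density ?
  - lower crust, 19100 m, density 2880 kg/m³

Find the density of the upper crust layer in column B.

2810 kg/m³

Take the compensation level at the base of the deeper column (depth z_c below the surface of column A) and equate Σ ρ_i t_i down to z_c; mantle fills any gap and the z_c terms cancel.
Column A: 4280×1980 + 11300×2870 + 8550×2940 + (z_c − 24130)×3340
Column B: 466×0 + 7940×ρ + 19100×2880 + (z_c − 466 − 27040)×3340
The z_c×3340 term appears on both sides and cancels. Collect the known terms of each column as K = Σ(ρt)_known − 3340 × (depth of known layers): K_A = 66042400 − 3340×24130 = −14551800; K_B = 55008000 − 3340×(466 + 27040) = −36862040.
Balance: K_A = K_B + 7940×ρ, so ρ = (K_A − K_B)/7940 = 22310200/7940 = 2810 kg/m³.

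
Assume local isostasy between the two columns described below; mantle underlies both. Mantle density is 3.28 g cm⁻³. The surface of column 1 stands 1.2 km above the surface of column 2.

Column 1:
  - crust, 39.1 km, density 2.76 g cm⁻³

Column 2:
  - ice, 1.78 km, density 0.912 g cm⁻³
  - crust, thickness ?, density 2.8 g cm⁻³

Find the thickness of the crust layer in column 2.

25.4 km

Take the compensation level at the base of the deeper column (depth z_c below the surface of column 1) and equate Σ ρ_i t_i down to z_c; mantle fills any gap and the z_c terms cancel.
Column 1: 39.1×2.76 + (z_c − 39.1)×3.28
Column 2: 1.2×0 + 1.78×0.912 + x×2.8 + (z_c − 1.2 − 1.78 − x)×3.28
The z_c×3.28 term appears on both sides and cancels. Collect the known terms of each column as K = Σ(ρt)_known − 3.28 × (depth of known layers): K_1 = 107.916 − 3.28×39.1 = −20.332; K_2 = 1.62336 − 3.28×(1.2 + 1.78) = −8.15104.
Balance: K_1 = K_2 − x×(3.28 − 2.8), so x = (K_2 − K_1)/(3.28 − 2.8) = 12.181/0.48 = 25.4 km.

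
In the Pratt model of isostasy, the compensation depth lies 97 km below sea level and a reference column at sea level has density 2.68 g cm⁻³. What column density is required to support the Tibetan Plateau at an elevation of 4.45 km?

Pratt balance: ρ_ref D = ρ (D + h).
ρ = ρ_ref D/(D + h) = 2.68 × 97 km/(97 km + 4.45 km) = 2.56 g cm⁻³.

2.56 g cm⁻³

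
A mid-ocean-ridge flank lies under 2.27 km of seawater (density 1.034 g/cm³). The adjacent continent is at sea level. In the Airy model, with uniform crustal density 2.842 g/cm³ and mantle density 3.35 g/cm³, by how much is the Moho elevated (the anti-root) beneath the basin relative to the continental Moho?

By Archimedes' principle applied to the lithosphere: replacing crust with seawater at the top is compensated by replacing crust with mantle at the base: d (ρ_c − ρ_w) = a (ρ_m − ρ_c).
a = d (ρ_c − ρ_w)/(ρ_m − ρ_c) = 2.27 km × 1.808/0.508 = 8.08 km.

8.08 km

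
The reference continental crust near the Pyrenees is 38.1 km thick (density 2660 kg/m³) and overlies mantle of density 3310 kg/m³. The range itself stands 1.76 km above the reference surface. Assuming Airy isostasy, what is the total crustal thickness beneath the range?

Root depth r = h ρ_c / (ρ_m − ρ_c) = 1.76 km × 2660 / 650 = 7.202 km.
Total thickness = T + h + r = 38.1 km + 1.76 km + 7.202 km = 47.1 km.

47.1 km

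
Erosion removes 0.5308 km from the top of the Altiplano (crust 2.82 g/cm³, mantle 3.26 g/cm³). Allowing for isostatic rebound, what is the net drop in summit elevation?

0.0716 km

Rebound u = e ρ_c/ρ_m = 0.5308 km × 2.82/3.26 = 0.4592 km.
Net surface drop = e − u = 0.5308 km − 0.4592 km = e (ρ_m − ρ_c)/ρ_m = 0.0716 km.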